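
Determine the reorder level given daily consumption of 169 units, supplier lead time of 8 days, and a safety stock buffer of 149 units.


Formula: ROP = (Daily Demand * Lead Time) + Safety Stock
Demand during lead time = 169 * 8 = 1352 units
ROP = 1352 + 149 = 1501 units

1501 units


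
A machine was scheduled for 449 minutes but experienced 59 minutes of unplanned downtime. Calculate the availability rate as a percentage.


Formula: Availability = (Planned Time - Downtime) / Planned Time * 100
Uptime = 449 - 59 = 390 min
Availability = 390 / 449 * 100 = 86.9%

86.9%


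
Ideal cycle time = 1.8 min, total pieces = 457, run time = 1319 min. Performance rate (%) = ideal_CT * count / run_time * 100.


Formula: Performance = (Ideal CT * Total Count) / Run Time * 100
Ideal output time = 1.8 * 457 = 822.6 min
Performance = 822.6 / 1319 * 100 = 62.4%

62.4%


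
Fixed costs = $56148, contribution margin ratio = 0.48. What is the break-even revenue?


Formula: BER = Fixed Costs / Contribution Margin Ratio
BER = $56148 / 0.48
BER = $116975.00 (to the nearest cent)

$116975.00


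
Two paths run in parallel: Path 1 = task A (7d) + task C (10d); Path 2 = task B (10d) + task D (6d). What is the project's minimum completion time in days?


Path 1 = 7 + 10 = 17 days
Path 2 = 10 + 6 = 16 days
Duration = max(17, 16) = 17 days

17 days


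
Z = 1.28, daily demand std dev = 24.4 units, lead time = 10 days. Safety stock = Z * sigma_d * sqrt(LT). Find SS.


Formula: SS = z * sigma_d * sqrt(LT)
sqrt(LT) = sqrt(10) = 3.1623
SS = 1.28 * 24.4 * 3.1623
SS = 98.8 units

98.8 units


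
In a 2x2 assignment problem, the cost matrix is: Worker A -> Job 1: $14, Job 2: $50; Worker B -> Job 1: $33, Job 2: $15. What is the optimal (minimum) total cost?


Option 1: A->1 + B->2 = $14 + $15 = $29
Option 2: A->2 + B->1 = $50 + $33 = $83
Min cost = min($29, $83) = $29

$29


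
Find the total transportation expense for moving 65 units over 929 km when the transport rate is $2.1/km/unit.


TC = dist * cost * units = 929 * 2.1 * 65 = $126808.50

$126808.50


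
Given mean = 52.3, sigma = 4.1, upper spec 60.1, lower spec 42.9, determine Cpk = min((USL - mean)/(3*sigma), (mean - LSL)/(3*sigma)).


Cpu = (60.1 - 52.3) / (3 * 4.1) = 0.63
Cpl = (52.3 - 42.9) / (3 * 4.1) = 0.76
Cpk = min(0.63, 0.76) = 0.63

0.63


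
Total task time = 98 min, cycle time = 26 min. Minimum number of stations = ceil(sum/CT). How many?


Formula: N_min = ceil(Sum of Task Times / Cycle Time)
N_min = ceil(98 min / 26 min) = ceil(3.7692)
N_min = 4 stations

4


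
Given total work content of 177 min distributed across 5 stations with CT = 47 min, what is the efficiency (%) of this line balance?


Formula: Efficiency = Sum of Task Times / (N_stations * CT) * 100
Total station capacity = 5 stations * 47 min = 235 min
Efficiency = 177 / 235 * 100 = 75.3%

75.3%


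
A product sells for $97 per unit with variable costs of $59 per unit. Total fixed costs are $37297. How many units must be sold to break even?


Formula: BEQ = Fixed Costs / (Price - Variable Cost)
Contribution margin = $97 - $59 = $38/unit
BEQ = ceil($37297 / $38/unit) = ceil(981.5) = 982 units

982 units


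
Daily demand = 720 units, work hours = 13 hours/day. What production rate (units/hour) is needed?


Formula: Production Rate = Daily Demand / Available Hours
Rate = 720 units/day / 13 hours/day
Rate = 55.4 units/hour

55.4 units/hour


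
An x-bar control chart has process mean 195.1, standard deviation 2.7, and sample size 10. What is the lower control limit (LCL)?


LCL = 195.1 - 3 * 2.7 / sqrt(10)

192.54


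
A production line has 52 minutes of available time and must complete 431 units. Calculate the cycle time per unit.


Formula: CT = Available Time / Number of Units
CT = 52 min / 431 units
CT = 0.12 min/unit

0.12 min/unit


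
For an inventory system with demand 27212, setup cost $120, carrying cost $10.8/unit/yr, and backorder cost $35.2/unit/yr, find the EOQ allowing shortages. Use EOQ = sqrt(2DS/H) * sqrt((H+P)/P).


Formula: EOQ* = sqrt(2DS/H) * sqrt((H+P)/P)
Base EOQ = sqrt(2*27212*120/10.8) = 777.63 units
Correction = sqrt((10.8+35.2)/35.2) = 1.14316
EOQ* = 777.63 * 1.14316 = 889.0 units

889.0 units


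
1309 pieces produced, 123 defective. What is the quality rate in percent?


Formula: Quality Rate = Good Pieces / Total Pieces * 100
Good pieces = 1309 - 123 = 1186
QR = 1186 / 1309 * 100 = 90.6%

90.6%


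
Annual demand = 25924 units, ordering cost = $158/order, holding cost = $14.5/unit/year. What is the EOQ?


Formula: EOQ = sqrt(2 * D * S / H)
Numerator: 2 * 25924 * 158 = 8191984
2DS/H = 8191984 / 14.5 = 564964.4
EOQ = sqrt(564964.4) = 751.6 units

751.6 units


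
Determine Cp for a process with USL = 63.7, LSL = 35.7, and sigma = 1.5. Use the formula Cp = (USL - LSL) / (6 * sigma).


Cp = (63.7 - 35.7) / (6 * 1.5)

3.11


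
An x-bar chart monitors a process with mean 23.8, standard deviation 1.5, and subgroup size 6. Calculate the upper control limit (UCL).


UCL = 23.8 + 3 * 1.5 / sqrt(6)

25.64


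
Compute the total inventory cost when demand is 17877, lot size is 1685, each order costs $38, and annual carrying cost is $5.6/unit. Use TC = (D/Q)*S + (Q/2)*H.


TC = 17877/1685 * 38 + 1685/2 * 5.6

$5121.16


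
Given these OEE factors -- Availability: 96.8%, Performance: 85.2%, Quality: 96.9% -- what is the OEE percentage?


Formula: OEE = Availability * Performance * Quality / 10000
A * P = 96.8% * 85.2% / 100 = 82.47%
OEE = 82.47% * 96.9% / 100 = 79.9%

79.9%


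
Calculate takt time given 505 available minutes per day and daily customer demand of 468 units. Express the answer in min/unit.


Formula: Takt Time = Available Production Time / Customer Demand
Takt = 505 min/day / 468 units/day
Takt = 1.08 min/unit

1.08 min/unit


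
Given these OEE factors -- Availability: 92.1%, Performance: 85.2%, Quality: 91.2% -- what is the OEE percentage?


Formula: OEE = Availability * Performance * Quality / 10000
A * P = 92.1% * 85.2% / 100 = 78.47%
OEE = 78.47% * 91.2% / 100 = 71.6%

71.6%


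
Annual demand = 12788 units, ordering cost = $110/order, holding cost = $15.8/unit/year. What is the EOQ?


Formula: EOQ = sqrt(2 * D * S / H)
Numerator: 2 * 12788 * 110 = 2813360
2DS/H = 2813360 / 15.8 = 178060.8
EOQ = sqrt(178060.8) = 422.0 units

422.0 units


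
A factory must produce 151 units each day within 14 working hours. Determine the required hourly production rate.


Formula: Production Rate = Daily Demand / Available Hours
Rate = 151 units/day / 14 hours/day
Rate = 10.8 units/hour

10.8 units/hour


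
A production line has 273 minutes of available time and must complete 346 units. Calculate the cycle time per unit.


Formula: CT = Available Time / Number of Units
CT = 273 min / 346 units
CT = 0.79 min/unit

0.79 min/unit


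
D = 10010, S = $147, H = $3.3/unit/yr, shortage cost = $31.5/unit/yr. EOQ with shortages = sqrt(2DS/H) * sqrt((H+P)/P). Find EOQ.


Formula: EOQ* = sqrt(2DS/H) * sqrt((H+P)/P)
Base EOQ = sqrt(2*10010*147/3.3) = 944.35 units
Correction = sqrt((3.3+31.5)/31.5) = 1.05108
EOQ* = 944.35 * 1.05108 = 992.6 units

992.6 units


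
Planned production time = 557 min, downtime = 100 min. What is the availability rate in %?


Formula: Availability = (Planned Time - Downtime) / Planned Time * 100
Uptime = 557 - 100 = 457 min
Availability = 457 / 557 * 100 = 82.0%

82.0%


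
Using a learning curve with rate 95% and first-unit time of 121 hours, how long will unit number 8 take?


Formula: T_n = T_1 * (learning_rate)^(log2(n)) where learning_rate = rate/100
Doublings = log2(8) = 3
T_n = 121 * 0.95^3
T_n = 121 * 0.8574 = 103.7 hours

103.7 hours


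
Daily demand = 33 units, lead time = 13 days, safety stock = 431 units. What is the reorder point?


Formula: ROP = (Daily Demand * Lead Time) + Safety Stock
Demand during lead time = 33 * 13 = 429 units
ROP = 429 + 431 = 860 units

860 units


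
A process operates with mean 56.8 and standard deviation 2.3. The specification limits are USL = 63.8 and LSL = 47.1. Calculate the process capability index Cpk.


Cpu = (63.8 - 56.8) / (3 * 2.3) = 1.01
Cpl = (56.8 - 47.1) / (3 * 2.3) = 1.41
Cpk = min(1.01, 1.41) = 1.01

1.01


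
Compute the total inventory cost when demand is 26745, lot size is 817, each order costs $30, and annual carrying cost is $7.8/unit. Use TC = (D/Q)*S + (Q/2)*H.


TC = 26745/817 * 30 + 817/2 * 7.8

$4168.37


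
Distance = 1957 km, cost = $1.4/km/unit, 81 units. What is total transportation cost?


TC = dist * cost * units = 1957 * 1.4 * 81 = $221923.80

$221923.80


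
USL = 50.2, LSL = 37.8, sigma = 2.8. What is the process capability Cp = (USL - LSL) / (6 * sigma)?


Cp = (50.2 - 37.8) / (6 * 2.8)

0.74


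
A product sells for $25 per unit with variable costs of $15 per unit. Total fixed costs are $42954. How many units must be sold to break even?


Formula: BEQ = Fixed Costs / (Price - Variable Cost)
Contribution margin = $25 - $15 = $10/unit
BEQ = ceil($42954 / $10/unit) = ceil(4295.4) = 4296 units

4296 units


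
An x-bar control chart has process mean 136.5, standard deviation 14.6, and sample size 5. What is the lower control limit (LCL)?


LCL = 136.5 - 3 * 14.6 / sqrt(5)

116.91


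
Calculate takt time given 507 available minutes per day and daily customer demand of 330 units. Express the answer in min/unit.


Formula: Takt Time = Available Production Time / Customer Demand
Takt = 507 min/day / 330 units/day
Takt = 1.54 min/unit

1.54 min/unit


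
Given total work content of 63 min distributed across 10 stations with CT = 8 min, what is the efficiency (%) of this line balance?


Formula: Efficiency = Sum of Task Times / (N_stations * CT) * 100
Total station capacity = 10 stations * 8 min = 80 min
Efficiency = 63 / 80 * 100 = 78.8%

78.8%


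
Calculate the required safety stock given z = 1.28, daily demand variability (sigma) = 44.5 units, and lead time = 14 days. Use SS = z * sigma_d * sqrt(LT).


Formula: SS = z * sigma_d * sqrt(LT)
sqrt(LT) = sqrt(14) = 3.7417
SS = 1.28 * 44.5 * 3.7417
SS = 213.1 units

213.1 units


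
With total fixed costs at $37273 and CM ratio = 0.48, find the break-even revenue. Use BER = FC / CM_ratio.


Formula: BER = Fixed Costs / Contribution Margin Ratio
BER = $37273 / 0.48
BER = $77652.08 (to the nearest cent)

$77652.08


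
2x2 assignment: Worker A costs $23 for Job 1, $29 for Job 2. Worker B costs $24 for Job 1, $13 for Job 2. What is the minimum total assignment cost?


Option 1: A->1 + B->2 = $23 + $13 = $36
Option 2: A->2 + B->1 = $29 + $24 = $53
Min cost = min($36, $53) = $36

$36


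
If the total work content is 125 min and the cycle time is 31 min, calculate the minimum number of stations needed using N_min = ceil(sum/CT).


Formula: N_min = ceil(Sum of Task Times / Cycle Time)
N_min = ceil(125 min / 31 min) = ceil(4.0323)
N_min = 5 stations

5


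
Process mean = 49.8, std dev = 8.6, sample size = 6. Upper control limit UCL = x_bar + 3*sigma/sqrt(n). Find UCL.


UCL = 49.8 + 3 * 8.6 / sqrt(6)

60.33


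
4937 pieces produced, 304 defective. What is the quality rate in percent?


Formula: Quality Rate = Good Pieces / Total Pieces * 100
Good pieces = 4937 - 304 = 4633
QR = 4633 / 4937 * 100 = 93.8%

93.8%


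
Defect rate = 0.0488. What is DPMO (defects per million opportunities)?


DPMO = defect_rate * 1000000 = 0.0488 * 1000000

48800


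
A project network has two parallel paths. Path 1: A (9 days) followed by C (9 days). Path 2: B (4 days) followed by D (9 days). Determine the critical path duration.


Path 1 = 9 + 9 = 18 days
Path 2 = 4 + 9 = 13 days
Duration = max(18, 13) = 18 days

18 days


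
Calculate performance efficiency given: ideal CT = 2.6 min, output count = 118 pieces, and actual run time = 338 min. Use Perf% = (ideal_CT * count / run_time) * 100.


Formula: Performance = (Ideal CT * Total Count) / Run Time * 100
Ideal output time = 2.6 * 118 = 306.8 min
Performance = 306.8 / 338 * 100 = 90.8%

90.8%


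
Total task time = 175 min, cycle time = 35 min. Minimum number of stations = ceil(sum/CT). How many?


Formula: N_min = ceil(Sum of Task Times / Cycle Time)
N_min = ceil(175 min / 35 min) = ceil(5.0)
N_min = 5 stations

5


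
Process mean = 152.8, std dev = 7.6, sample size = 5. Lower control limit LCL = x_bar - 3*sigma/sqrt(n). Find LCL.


LCL = 152.8 - 3 * 7.6 / sqrt(5)

142.6


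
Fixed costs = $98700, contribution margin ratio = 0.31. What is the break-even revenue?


Formula: BER = Fixed Costs / Contribution Margin Ratio
BER = $98700 / 0.31
BER = $318387.10 (to the nearest cent)

$318387.10


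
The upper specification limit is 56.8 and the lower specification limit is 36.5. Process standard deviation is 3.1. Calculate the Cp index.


Cp = (56.8 - 36.5) / (6 * 3.1)

1.09


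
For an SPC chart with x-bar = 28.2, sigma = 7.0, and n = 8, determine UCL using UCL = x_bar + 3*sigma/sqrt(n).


UCL = 28.2 + 3 * 7.0 / sqrt(8)

35.62


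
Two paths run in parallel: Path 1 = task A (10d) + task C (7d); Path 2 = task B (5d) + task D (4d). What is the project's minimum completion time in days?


Path 1 = 10 + 7 = 17 days
Path 2 = 5 + 4 = 9 days
Duration = max(17, 9) = 17 days

17 days


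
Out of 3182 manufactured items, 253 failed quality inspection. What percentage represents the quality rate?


Formula: Quality Rate = Good Pieces / Total Pieces * 100
Good pieces = 3182 - 253 = 2929
QR = 2929 / 3182 * 100 = 92.0%

92.0%


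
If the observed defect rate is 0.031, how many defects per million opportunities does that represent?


DPMO = defect_rate * 1000000 = 0.031 * 1000000

31000


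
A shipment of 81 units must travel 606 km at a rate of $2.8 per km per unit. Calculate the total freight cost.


TC = dist * cost * units = 606 * 2.8 * 81 = $137440.80

$137440.80


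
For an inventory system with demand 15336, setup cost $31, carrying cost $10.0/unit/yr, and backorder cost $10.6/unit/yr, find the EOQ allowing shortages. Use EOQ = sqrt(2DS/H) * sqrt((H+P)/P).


Formula: EOQ* = sqrt(2DS/H) * sqrt((H+P)/P)
Base EOQ = sqrt(2*15336*31/10.0) = 308.36 units
Correction = sqrt((10.0+10.6)/10.6) = 1.39406
EOQ* = 308.36 * 1.39406 = 429.9 units

429.9 units


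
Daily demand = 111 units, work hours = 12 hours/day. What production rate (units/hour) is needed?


Formula: Production Rate = Daily Demand / Available Hours
Rate = 111 units/day / 12 hours/day
Rate = 9.3 units/hour

9.3 units/hour


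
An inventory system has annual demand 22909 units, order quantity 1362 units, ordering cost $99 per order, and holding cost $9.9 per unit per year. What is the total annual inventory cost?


TC = 22909/1362 * 99 + 1362/2 * 9.9

$8407.09


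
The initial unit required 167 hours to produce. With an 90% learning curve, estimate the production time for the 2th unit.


Formula: T_n = T_1 * (learning_rate)^(log2(n)) where learning_rate = rate/100
Doublings = log2(2) = 1
T_n = 167 * 0.9^1
T_n = 167 * 0.9 = 150.3 hours

150.3 hours


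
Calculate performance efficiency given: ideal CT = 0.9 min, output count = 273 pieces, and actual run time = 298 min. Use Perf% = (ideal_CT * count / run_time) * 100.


Formula: Performance = (Ideal CT * Total Count) / Run Time * 100
Ideal output time = 0.9 * 273 = 245.7 min
Performance = 245.7 / 298 * 100 = 82.4%

82.4%


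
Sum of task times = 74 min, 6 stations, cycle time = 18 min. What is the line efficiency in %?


Formula: Efficiency = Sum of Task Times / (N_stations * CT) * 100
Total station capacity = 6 stations * 18 min = 108 min
Efficiency = 74 / 108 * 100 = 68.5%

68.5%


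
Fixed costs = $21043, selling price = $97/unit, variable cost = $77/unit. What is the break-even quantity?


Formula: BEQ = Fixed Costs / (Price - Variable Cost)
Contribution margin = $97 - $77 = $20/unit
BEQ = ceil($21043 / $20/unit) = ceil(1052.15) = 1053 units

1053 units


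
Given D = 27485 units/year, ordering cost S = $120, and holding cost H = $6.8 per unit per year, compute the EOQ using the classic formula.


Formula: EOQ = sqrt(2 * D * S / H)
Numerator: 2 * 27485 * 120 = 6596400
2DS/H = 6596400 / 6.8 = 970058.8
EOQ = sqrt(970058.8) = 984.9 units

984.9 units


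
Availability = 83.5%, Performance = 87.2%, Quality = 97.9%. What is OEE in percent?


Formula: OEE = Availability * Performance * Quality / 10000
A * P = 83.5% * 87.2% / 100 = 72.81%
OEE = 72.81% * 97.9% / 100 = 71.3%

71.3%


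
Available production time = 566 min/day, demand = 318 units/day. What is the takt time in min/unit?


Formula: Takt Time = Available Production Time / Customer Demand
Takt = 566 min/day / 318 units/day
Takt = 1.78 min/unit

1.78 min/unit


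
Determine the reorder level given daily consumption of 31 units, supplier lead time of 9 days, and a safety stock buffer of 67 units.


Formula: ROP = (Daily Demand * Lead Time) + Safety Stock
Demand during lead time = 31 * 9 = 279 units
ROP = 279 + 67 = 346 units

346 units


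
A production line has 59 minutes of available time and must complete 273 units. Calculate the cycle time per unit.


Formula: CT = Available Time / Number of Units
CT = 59 min / 273 units
CT = 0.22 min/unit

0.22 min/unit


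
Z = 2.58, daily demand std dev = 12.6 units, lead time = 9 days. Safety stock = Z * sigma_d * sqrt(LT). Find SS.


Formula: SS = z * sigma_d * sqrt(LT)
sqrt(LT) = sqrt(9) = 3.0
SS = 2.58 * 12.6 * 3.0
SS = 97.5 units

97.5 units


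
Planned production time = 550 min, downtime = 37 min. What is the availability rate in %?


Formula: Availability = (Planned Time - Downtime) / Planned Time * 100
Uptime = 550 - 37 = 513 min
Availability = 513 / 550 * 100 = 93.3%

93.3%


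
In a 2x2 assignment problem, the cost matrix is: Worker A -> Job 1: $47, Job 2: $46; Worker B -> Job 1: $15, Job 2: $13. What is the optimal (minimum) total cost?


Option 1: A->1 + B->2 = $47 + $13 = $60
Option 2: A->2 + B->1 = $46 + $15 = $61
Min cost = min($60, $61) = $60

$60


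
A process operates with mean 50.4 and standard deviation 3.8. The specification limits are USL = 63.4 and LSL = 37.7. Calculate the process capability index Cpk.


Cpu = (63.4 - 50.4) / (3 * 3.8) = 1.14
Cpl = (50.4 - 37.7) / (3 * 3.8) = 1.11
Cpk = min(1.14, 1.11) = 1.11

1.11


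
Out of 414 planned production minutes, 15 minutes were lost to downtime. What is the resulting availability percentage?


Formula: Availability = (Planned Time - Downtime) / Planned Time * 100
Uptime = 414 - 15 = 399 min
Availability = 399 / 414 * 100 = 96.4%

96.4%


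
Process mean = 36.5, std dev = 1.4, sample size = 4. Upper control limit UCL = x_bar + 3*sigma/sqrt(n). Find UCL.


UCL = 36.5 + 3 * 1.4 / sqrt(4)

38.6


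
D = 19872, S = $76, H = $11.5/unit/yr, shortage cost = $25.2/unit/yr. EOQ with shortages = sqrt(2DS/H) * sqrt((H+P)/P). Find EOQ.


Formula: EOQ* = sqrt(2DS/H) * sqrt((H+P)/P)
Base EOQ = sqrt(2*19872*76/11.5) = 512.5 units
Correction = sqrt((11.5+25.2)/25.2) = 1.20679
EOQ* = 512.5 * 1.20679 = 618.5 units

618.5 units


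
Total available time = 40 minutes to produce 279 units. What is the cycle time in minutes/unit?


Formula: CT = Available Time / Number of Units
CT = 40 min / 279 units
CT = 0.14 min/unit

0.14 min/unit


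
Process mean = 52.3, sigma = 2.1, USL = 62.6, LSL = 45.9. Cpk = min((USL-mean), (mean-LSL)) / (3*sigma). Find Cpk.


Cpu = (62.6 - 52.3) / (3 * 2.1) = 1.63
Cpl = (52.3 - 45.9) / (3 * 2.1) = 1.02
Cpk = min(1.63, 1.02) = 1.02

1.02


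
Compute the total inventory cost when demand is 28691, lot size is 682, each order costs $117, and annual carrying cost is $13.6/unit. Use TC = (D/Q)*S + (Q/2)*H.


TC = 28691/682 * 117 + 682/2 * 13.6

$9559.66


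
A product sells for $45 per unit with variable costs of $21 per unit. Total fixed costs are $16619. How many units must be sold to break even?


Formula: BEQ = Fixed Costs / (Price - Variable Cost)
Contribution margin = $45 - $21 = $24/unit
BEQ = ceil($16619 / $24/unit) = ceil(692.46) = 693 units

693 units


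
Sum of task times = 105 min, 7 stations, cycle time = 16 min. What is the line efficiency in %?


Formula: Efficiency = Sum of Task Times / (N_stations * CT) * 100
Total station capacity = 7 stations * 16 min = 112 min
Efficiency = 105 / 112 * 100 = 93.8%

93.8%


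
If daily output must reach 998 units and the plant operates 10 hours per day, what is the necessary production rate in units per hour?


Formula: Production Rate = Daily Demand / Available Hours
Rate = 998 units/day / 10 hours/day
Rate = 99.8 units/hour

99.8 units/hour


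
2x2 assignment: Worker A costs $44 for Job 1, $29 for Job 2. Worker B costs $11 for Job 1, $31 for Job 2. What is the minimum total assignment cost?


Option 1: A->1 + B->2 = $44 + $31 = $75
Option 2: A->2 + B->1 = $29 + $11 = $40
Min cost = min($75, $40) = $40

$40


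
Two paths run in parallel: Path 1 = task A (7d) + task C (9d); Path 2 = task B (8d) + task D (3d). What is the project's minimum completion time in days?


Path 1 = 7 + 9 = 16 days
Path 2 = 8 + 3 = 11 days
Duration = max(16, 11) = 16 days

16 days


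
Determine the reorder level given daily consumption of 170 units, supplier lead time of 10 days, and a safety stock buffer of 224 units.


Formula: ROP = (Daily Demand * Lead Time) + Safety Stock
Demand during lead time = 170 * 10 = 1700 units
ROP = 1700 + 224 = 1924 units

1924 units


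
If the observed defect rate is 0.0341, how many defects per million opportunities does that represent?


DPMO = defect_rate * 1000000 = 0.0341 * 1000000

34100


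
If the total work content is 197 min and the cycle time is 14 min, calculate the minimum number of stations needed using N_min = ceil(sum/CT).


Formula: N_min = ceil(Sum of Task Times / Cycle Time)
N_min = ceil(197 min / 14 min) = ceil(14.0714)
N_min = 15 stations

15


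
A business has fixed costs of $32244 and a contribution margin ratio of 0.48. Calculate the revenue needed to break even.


Formula: BER = Fixed Costs / Contribution Margin Ratio
BER = $32244 / 0.48
BER = $67175.00 (to the nearest cent)

$67175.00


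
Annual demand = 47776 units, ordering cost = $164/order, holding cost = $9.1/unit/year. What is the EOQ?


Formula: EOQ = sqrt(2 * D * S / H)
Numerator: 2 * 47776 * 164 = 15670528
2DS/H = 15670528 / 9.1 = 1722036.0
EOQ = sqrt(1722036.0) = 1312.3 units

1312.3 units


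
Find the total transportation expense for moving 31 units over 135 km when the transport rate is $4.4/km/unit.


TC = dist * cost * units = 135 * 4.4 * 31 = $18414.00

$18414.00


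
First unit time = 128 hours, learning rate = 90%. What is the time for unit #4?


Formula: T_n = T_1 * (learning_rate)^(log2(n)) where learning_rate = rate/100
Doublings = log2(4) = 2
T_n = 128 * 0.9^2
T_n = 128 * 0.81 = 103.7 hours

103.7 hours


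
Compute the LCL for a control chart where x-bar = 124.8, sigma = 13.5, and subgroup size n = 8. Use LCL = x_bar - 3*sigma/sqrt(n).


LCL = 124.8 - 3 * 13.5 / sqrt(8)

110.48


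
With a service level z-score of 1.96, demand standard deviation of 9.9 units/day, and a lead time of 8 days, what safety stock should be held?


Formula: SS = z * sigma_d * sqrt(LT)
sqrt(LT) = sqrt(8) = 2.8284
SS = 1.96 * 9.9 * 2.8284
SS = 54.9 units

54.9 units


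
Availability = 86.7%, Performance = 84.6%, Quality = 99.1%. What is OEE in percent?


Formula: OEE = Availability * Performance * Quality / 10000
A * P = 86.7% * 84.6% / 100 = 73.35%
OEE = 73.35% * 99.1% / 100 = 72.7%

72.7%


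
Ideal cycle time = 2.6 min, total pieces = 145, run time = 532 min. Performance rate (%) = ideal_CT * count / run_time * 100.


Formula: Performance = (Ideal CT * Total Count) / Run Time * 100
Ideal output time = 2.6 * 145 = 377.0 min
Performance = 377.0 / 532 * 100 = 70.9%

70.9%


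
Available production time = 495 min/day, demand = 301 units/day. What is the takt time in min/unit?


Formula: Takt Time = Available Production Time / Customer Demand
Takt = 495 min/day / 301 units/day
Takt = 1.64 min/unit

1.64 min/unit


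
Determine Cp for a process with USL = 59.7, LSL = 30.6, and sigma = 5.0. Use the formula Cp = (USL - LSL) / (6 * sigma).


Cp = (59.7 - 30.6) / (6 * 5.0)

0.97


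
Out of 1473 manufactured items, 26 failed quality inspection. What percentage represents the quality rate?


Formula: Quality Rate = Good Pieces / Total Pieces * 100
Good pieces = 1473 - 26 = 1447
QR = 1447 / 1473 * 100 = 98.2%

98.2%


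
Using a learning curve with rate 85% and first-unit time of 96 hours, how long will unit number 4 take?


Formula: T_n = T_1 * (learning_rate)^(log2(n)) where learning_rate = rate/100
Doublings = log2(4) = 2
T_n = 96 * 0.85^2
T_n = 96 * 0.7225 = 69.4 hours

69.4 hours


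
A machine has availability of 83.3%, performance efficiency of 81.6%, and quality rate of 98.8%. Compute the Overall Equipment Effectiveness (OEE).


Formula: OEE = Availability * Performance * Quality / 10000
A * P = 83.3% * 81.6% / 100 = 67.97%
OEE = 67.97% * 98.8% / 100 = 67.2%

67.2%


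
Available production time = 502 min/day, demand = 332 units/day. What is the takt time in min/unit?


Formula: Takt Time = Available Production Time / Customer Demand
Takt = 502 min/day / 332 units/day
Takt = 1.51 min/unit

1.51 min/unit


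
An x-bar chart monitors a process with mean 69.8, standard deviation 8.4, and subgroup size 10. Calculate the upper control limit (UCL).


UCL = 69.8 + 3 * 8.4 / sqrt(10)

77.77


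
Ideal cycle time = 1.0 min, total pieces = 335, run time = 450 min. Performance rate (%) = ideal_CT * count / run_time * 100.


Formula: Performance = (Ideal CT * Total Count) / Run Time * 100
Ideal output time = 1.0 * 335 = 335.0 min
Performance = 335.0 / 450 * 100 = 74.4%

74.4%


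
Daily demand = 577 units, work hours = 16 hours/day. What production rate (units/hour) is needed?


Formula: Production Rate = Daily Demand / Available Hours
Rate = 577 units/day / 16 hours/day
Rate = 36.1 units/hour

36.1 units/hour


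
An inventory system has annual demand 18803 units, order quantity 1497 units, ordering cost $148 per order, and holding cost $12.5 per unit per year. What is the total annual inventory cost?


TC = 18803/1497 * 148 + 1497/2 * 12.5

$11215.20


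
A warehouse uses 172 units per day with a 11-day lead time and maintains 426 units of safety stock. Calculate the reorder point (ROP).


Formula: ROP = (Daily Demand * Lead Time) + Safety Stock
Demand during lead time = 172 * 11 = 1892 units
ROP = 1892 + 426 = 2318 units

2318 units


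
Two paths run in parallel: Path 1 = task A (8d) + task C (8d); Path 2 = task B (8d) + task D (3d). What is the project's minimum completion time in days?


Path 1 = 8 + 8 = 16 days
Path 2 = 8 + 3 = 11 days
Duration = max(16, 11) = 16 days

16 days


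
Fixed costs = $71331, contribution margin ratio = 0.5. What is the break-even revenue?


Formula: BER = Fixed Costs / Contribution Margin Ratio
BER = $71331 / 0.5
BER = $142662.00 (to the nearest cent)

$142662.00


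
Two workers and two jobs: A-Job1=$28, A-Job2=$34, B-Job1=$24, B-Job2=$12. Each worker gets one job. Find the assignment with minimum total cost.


Option 1: A->1 + B->2 = $28 + $12 = $40
Option 2: A->2 + B->1 = $34 + $24 = $58
Min cost = min($40, $58) = $40

$40


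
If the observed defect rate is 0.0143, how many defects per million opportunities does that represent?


DPMO = defect_rate * 1000000 = 0.0143 * 1000000

14300


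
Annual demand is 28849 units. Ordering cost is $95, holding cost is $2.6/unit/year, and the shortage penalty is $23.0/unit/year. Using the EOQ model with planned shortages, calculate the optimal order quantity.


Formula: EOQ* = sqrt(2DS/H) * sqrt((H+P)/P)
Base EOQ = sqrt(2*28849*95/2.6) = 1451.96 units
Correction = sqrt((2.6+23.0)/23.0) = 1.05501
EOQ* = 1451.96 * 1.05501 = 1531.8 units

1531.8 units


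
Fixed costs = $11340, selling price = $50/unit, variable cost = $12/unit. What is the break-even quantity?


Formula: BEQ = Fixed Costs / (Price - Variable Cost)
Contribution margin = $50 - $12 = $38/unit
BEQ = ceil($11340 / $38/unit) = ceil(298.42) = 299 units

299 units


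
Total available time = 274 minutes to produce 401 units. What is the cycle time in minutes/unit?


Formula: CT = Available Time / Number of Units
CT = 274 min / 401 units
CT = 0.68 min/unit

0.68 min/unit


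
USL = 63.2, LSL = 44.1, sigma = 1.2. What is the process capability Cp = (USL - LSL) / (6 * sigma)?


Cp = (63.2 - 44.1) / (6 * 1.2)

2.65


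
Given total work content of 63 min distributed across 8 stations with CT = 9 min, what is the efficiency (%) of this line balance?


Formula: Efficiency = Sum of Task Times / (N_stations * CT) * 100
Total station capacity = 8 stations * 9 min = 72 min
Efficiency = 63 / 72 * 100 = 87.5%

87.5%


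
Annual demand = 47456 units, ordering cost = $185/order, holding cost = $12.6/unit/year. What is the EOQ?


Formula: EOQ = sqrt(2 * D * S / H)
Numerator: 2 * 47456 * 185 = 17558720
2DS/H = 17558720 / 12.6 = 1393549.2
EOQ = sqrt(1393549.2) = 1180.5 units

1180.5 units


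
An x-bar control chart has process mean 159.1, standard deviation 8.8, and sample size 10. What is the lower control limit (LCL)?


LCL = 159.1 - 3 * 8.8 / sqrt(10)

150.75


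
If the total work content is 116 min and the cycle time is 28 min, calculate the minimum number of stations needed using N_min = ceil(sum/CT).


Formula: N_min = ceil(Sum of Task Times / Cycle Time)
N_min = ceil(116 min / 28 min) = ceil(4.1429)
N_min = 5 stations

5


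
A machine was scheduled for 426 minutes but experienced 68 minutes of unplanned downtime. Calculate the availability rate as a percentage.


Formula: Availability = (Planned Time - Downtime) / Planned Time * 100
Uptime = 426 - 68 = 358 min
Availability = 358 / 426 * 100 = 84.0%

84.0%


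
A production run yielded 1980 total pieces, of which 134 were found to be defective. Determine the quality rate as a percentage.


Formula: Quality Rate = Good Pieces / Total Pieces * 100
Good pieces = 1980 - 134 = 1846
QR = 1846 / 1980 * 100 = 93.2%

93.2%


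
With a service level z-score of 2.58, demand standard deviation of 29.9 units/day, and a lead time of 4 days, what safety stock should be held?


Formula: SS = z * sigma_d * sqrt(LT)
sqrt(LT) = sqrt(4) = 2.0
SS = 2.58 * 29.9 * 2.0
SS = 154.3 units

154.3 units


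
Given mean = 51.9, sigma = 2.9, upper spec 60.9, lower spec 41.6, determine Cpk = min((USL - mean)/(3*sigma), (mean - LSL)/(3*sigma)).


Cpu = (60.9 - 51.9) / (3 * 2.9) = 1.03
Cpl = (51.9 - 41.6) / (3 * 2.9) = 1.18
Cpk = min(1.03, 1.18) = 1.03

1.03


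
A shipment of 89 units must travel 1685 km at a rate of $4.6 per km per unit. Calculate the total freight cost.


TC = dist * cost * units = 1685 * 4.6 * 89 = $689839.00

$689839.00


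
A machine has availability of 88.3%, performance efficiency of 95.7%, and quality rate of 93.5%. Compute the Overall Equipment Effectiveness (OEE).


Formula: OEE = Availability * Performance * Quality / 10000
A * P = 88.3% * 95.7% / 100 = 84.5%
OEE = 84.5% * 93.5% / 100 = 79.0%

79.0%


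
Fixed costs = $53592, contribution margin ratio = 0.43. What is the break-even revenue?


Formula: BER = Fixed Costs / Contribution Margin Ratio
BER = $53592 / 0.43
BER = $124632.56 (to the nearest cent)

$124632.56


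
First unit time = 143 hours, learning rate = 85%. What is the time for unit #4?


Formula: T_n = T_1 * (learning_rate)^(log2(n)) where learning_rate = rate/100
Doublings = log2(4) = 2
T_n = 143 * 0.85^2
T_n = 143 * 0.7225 = 103.3 hours

103.3 hours


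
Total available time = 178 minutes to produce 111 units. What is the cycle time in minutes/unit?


Formula: CT = Available Time / Number of Units
CT = 178 min / 111 units
CT = 1.6 min/unit

1.6 min/unit


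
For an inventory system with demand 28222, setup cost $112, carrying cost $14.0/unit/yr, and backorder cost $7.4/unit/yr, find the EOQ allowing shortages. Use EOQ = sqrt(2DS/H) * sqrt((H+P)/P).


Formula: EOQ* = sqrt(2DS/H) * sqrt((H+P)/P)
Base EOQ = sqrt(2*28222*112/14.0) = 671.98 units
Correction = sqrt((14.0+7.4)/7.4) = 1.70056
EOQ* = 671.98 * 1.70056 = 1142.7 units

1142.7 units


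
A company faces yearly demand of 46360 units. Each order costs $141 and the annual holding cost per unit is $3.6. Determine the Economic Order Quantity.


Formula: EOQ = sqrt(2 * D * S / H)
Numerator: 2 * 46360 * 141 = 13073520
2DS/H = 13073520 / 3.6 = 3631533.3
EOQ = sqrt(3631533.3) = 1905.7 units

1905.7 units


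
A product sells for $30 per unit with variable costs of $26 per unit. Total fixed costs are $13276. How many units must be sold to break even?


Formula: BEQ = Fixed Costs / (Price - Variable Cost)
Contribution margin = $30 - $26 = $4/unit
BEQ = ceil($13276 / $4/unit) = ceil(3319.0) = 3319 units

3319 units


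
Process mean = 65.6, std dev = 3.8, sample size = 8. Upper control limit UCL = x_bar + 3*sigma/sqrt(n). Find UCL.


UCL = 65.6 + 3 * 3.8 / sqrt(8)

69.63


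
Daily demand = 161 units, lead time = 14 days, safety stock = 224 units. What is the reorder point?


Formula: ROP = (Daily Demand * Lead Time) + Safety Stock
Demand during lead time = 161 * 14 = 2254 units
ROP = 2254 + 224 = 2478 units

2478 units


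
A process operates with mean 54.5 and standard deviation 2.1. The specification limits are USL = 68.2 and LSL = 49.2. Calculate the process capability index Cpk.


Cpu = (68.2 - 54.5) / (3 * 2.1) = 2.17
Cpl = (54.5 - 49.2) / (3 * 2.1) = 0.84
Cpk = min(2.17, 0.84) = 0.84

0.84


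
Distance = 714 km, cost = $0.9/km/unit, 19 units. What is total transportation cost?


TC = dist * cost * units = 714 * 0.9 * 19 = $12209.40

$12209.40


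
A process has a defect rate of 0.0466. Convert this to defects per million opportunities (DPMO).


DPMO = defect_rate * 1000000 = 0.0466 * 1000000

46600


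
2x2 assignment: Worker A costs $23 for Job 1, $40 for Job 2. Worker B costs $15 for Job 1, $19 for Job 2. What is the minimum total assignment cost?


Option 1: A->1 + B->2 = $23 + $19 = $42
Option 2: A->2 + B->1 = $40 + $15 = $55
Min cost = min($42, $55) = $42

$42


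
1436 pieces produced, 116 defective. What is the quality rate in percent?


Formula: Quality Rate = Good Pieces / Total Pieces * 100
Good pieces = 1436 - 116 = 1320
QR = 1320 / 1436 * 100 = 91.9%

91.9%


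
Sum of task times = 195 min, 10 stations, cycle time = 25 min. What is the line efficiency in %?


Formula: Efficiency = Sum of Task Times / (N_stations * CT) * 100
Total station capacity = 10 stations * 25 min = 250 min
Efficiency = 195 / 250 * 100 = 78.0%

78.0%


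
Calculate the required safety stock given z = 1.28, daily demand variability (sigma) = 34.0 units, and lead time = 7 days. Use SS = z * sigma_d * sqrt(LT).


Formula: SS = z * sigma_d * sqrt(LT)
sqrt(LT) = sqrt(7) = 2.6458
SS = 1.28 * 34.0 * 2.6458
SS = 115.1 units

115.1 units


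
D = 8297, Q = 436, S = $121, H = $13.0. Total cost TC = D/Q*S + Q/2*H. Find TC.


TC = 8297/436 * 121 + 436/2 * 13.0

$5136.61


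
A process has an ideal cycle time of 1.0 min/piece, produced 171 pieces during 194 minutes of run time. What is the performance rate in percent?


Formula: Performance = (Ideal CT * Total Count) / Run Time * 100
Ideal output time = 1.0 * 171 = 171.0 min
Performance = 171.0 / 194 * 100 = 88.1%

88.1%


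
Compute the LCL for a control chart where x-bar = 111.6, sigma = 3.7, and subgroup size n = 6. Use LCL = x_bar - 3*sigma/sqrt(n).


LCL = 111.6 - 3 * 3.7 / sqrt(6)

107.07


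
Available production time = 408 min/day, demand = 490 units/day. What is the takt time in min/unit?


Formula: Takt Time = Available Production Time / Customer Demand
Takt = 408 min/day / 490 units/day
Takt = 0.83 min/unit

0.83 min/unit


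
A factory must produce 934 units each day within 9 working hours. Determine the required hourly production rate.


Formula: Production Rate = Daily Demand / Available Hours
Rate = 934 units/day / 9 hours/day
Rate = 103.8 units/hour

103.8 units/hour


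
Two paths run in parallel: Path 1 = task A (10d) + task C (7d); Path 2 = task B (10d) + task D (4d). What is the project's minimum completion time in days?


Path 1 = 10 + 7 = 17 days
Path 2 = 10 + 4 = 14 days
Duration = max(17, 14) = 17 days

17 days


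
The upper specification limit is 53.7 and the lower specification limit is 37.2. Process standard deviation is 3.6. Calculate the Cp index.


Cp = (53.7 - 37.2) / (6 * 3.6)

0.76


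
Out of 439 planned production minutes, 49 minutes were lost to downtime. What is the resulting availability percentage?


Formula: Availability = (Planned Time - Downtime) / Planned Time * 100
Uptime = 439 - 49 = 390 min
Availability = 390 / 439 * 100 = 88.8%

88.8%


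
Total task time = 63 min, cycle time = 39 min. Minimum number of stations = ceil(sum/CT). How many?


Formula: N_min = ceil(Sum of Task Times / Cycle Time)
N_min = ceil(63 min / 39 min) = ceil(1.6154)
N_min = 2 stations

2


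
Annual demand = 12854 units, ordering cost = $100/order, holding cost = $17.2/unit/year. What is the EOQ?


Formula: EOQ = sqrt(2 * D * S / H)
Numerator: 2 * 12854 * 100 = 2570800
2DS/H = 2570800 / 17.2 = 149465.1
EOQ = sqrt(149465.1) = 386.6 units

386.6 units


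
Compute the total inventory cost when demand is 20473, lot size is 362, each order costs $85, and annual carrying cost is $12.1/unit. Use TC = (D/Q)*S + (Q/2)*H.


TC = 20473/362 * 85 + 362/2 * 12.1

$6997.30


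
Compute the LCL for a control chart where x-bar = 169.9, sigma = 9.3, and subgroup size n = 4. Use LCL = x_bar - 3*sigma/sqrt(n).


LCL = 169.9 - 3 * 9.3 / sqrt(4)

155.95


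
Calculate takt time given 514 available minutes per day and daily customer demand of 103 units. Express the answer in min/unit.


Formula: Takt Time = Available Production Time / Customer Demand
Takt = 514 min/day / 103 units/day
Takt = 4.99 min/unit

4.99 min/unit


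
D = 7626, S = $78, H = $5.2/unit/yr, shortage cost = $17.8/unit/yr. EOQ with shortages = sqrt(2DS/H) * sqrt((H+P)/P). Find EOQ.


Formula: EOQ* = sqrt(2DS/H) * sqrt((H+P)/P)
Base EOQ = sqrt(2*7626*78/5.2) = 478.31 units
Correction = sqrt((5.2+17.8)/17.8) = 1.13672
EOQ* = 478.31 * 1.13672 = 543.7 units

543.7 units


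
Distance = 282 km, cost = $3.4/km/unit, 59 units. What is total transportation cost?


TC = dist * cost * units = 282 * 3.4 * 59 = $56569.20

$56569.20


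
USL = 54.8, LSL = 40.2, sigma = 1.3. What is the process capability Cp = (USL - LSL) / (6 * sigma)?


Cp = (54.8 - 40.2) / (6 * 1.3)

1.87


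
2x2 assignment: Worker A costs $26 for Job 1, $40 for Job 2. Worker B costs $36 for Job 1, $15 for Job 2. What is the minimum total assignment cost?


Option 1: A->1 + B->2 = $26 + $15 = $41
Option 2: A->2 + B->1 = $40 + $36 = $76
Min cost = min($41, $76) = $41

$41


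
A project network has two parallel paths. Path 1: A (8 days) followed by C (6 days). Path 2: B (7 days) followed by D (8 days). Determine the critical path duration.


Path 1 = 8 + 6 = 14 days
Path 2 = 7 + 8 = 15 days
Duration = max(14, 15) = 15 days

15 days


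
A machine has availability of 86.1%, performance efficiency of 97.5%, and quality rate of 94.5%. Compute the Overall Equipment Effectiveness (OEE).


Formula: OEE = Availability * Performance * Quality / 10000
A * P = 86.1% * 97.5% / 100 = 83.95%
OEE = 83.95% * 94.5% / 100 = 79.3%

79.3%
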